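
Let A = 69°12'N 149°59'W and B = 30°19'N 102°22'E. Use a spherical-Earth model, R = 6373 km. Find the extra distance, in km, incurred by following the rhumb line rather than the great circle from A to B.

Great circle: cos σ = sin φ₁ sin φ₂ + cos φ₁ cos φ₂ cos Δλ,  σ = 1.1822 rad → d_gc = 7533.8 km
Rhumb line: Δψ = -1.1397, q = Δφ/Δψ = 0.5955, d_rh = R√(Δφ²+q²Δλ²) = 8339.4 km
Excess = 8339.4 − 7533.8 = 805.6 ≈ 806 km

806 km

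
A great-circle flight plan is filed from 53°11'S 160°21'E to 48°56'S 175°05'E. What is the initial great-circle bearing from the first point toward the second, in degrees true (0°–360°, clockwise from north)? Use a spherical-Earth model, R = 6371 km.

N = sin Δλ·cos φ₂ = +0.1671;  D = cos φ₁ sin φ₂ − sin φ₁ cos φ₂ cos Δλ = +0.0568
initial course = atan2(N, D) = 71.22°

71.2°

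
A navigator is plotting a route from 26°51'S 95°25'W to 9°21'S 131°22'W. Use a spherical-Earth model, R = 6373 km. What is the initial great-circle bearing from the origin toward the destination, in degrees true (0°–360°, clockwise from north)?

290.4°

N = sin Δλ·cos φ₂ = -0.5793;  D = cos φ₁ sin φ₂ − sin φ₁ cos φ₂ cos Δλ = +0.2158
initial course = atan2(N, D) = 290.43°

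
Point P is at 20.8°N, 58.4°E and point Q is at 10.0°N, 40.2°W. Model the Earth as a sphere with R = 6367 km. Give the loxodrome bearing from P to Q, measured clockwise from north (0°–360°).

Δψ = ln[tan(π/4+φ₂/2)/tan(π/4+φ₁/2)] = -0.1958
Δλ = -1.7209 rad (taken the short way round)
course = atan2(Δλ, Δψ) = 263.51°

263.5°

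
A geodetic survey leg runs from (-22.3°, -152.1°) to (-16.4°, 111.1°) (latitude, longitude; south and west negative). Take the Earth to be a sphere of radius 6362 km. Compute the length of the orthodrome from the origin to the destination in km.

9980 km

cos σ = sin φ₁ sin φ₂ + cos φ₁ cos φ₂ cos Δλ
      = sin(-22.30°)sin(-16.40°) + cos(-22.30°)cos(-16.40°)cos(-96.80°) = 0.0020
σ = 89.883° → d = Rσ = 6362·1.56875 = 9980 km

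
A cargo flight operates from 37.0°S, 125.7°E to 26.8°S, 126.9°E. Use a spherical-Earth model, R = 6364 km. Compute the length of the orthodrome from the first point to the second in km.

1139 km

cos σ = sin φ₁ sin φ₂ + cos φ₁ cos φ₂ cos Δλ
      = sin(-37.00°)sin(-26.80°) + cos(-37.00°)cos(-26.80°)cos(1.20°) = 0.9840
σ = 10.250° → d = Rσ = 6364·0.17890 = 1139 km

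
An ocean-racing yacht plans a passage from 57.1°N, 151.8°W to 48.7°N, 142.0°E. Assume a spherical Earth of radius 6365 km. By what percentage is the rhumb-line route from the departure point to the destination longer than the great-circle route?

Great circle: σ = 0.6834 rad → d_gc = Rσ = 4349.7 km
Rhumb: Δφ = -0.1466, Δλ = -1.1554, Δψ = -0.2440, q = Δφ/Δψ = 0.6008 → d_rh = R√(Δφ²+q²Δλ²) = 4515.6 km
Excess = (4515.6 − 4349.7) / 4349.7 = 165.9 / 4349.7 = 3.81% ≈ 3.8%

3.8%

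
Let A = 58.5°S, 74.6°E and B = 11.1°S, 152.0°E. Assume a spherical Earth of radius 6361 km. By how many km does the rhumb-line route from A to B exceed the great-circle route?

Great circle: cos σ = sin φ₁ sin φ₂ + cos φ₁ cos φ₂ cos Δλ,  σ = 1.2912 rad → d_gc = 8213.11 km
Rhumb line: Δψ = +1.0708, q = Δφ/Δψ = 0.7726, d_rh = R√(Δφ²+q²Δλ²) = 8471.56 km
Excess = 8471.56 − 8213.11 = 258.45 ≈ 258 km

258 km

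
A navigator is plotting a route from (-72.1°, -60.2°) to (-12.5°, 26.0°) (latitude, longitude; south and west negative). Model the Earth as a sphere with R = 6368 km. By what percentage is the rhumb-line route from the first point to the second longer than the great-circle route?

5.5%

Great circle: σ = 1.3430 rad → d_gc = Rσ = 8552.1 km
Rhumb: Δφ = +1.0402, Δλ = +1.5045, Δψ = +1.6285, q = Δφ/Δψ = 0.6388 → d_rh = R√(Δφ²+q²Δλ²) = 9018.3 km
Excess = (9018.3 − 8552.1) / 8552.1 = 466.2 / 8552.1 = 5.451% ≈ 5.5%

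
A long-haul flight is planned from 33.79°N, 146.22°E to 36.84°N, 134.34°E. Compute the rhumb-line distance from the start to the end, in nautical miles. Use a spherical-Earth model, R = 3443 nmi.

611 nmi

Δψ = ln[tan(π/4+φ₂/2)/tan(π/4+φ₁/2)] = +0.0653;  Δφ = +0.0532 rad,  Δλ = -0.2073 rad
q = Δφ/Δψ = 0.8158
d = R·√(Δφ² + q²Δλ²) = 3443·0.17733 = 611 nmi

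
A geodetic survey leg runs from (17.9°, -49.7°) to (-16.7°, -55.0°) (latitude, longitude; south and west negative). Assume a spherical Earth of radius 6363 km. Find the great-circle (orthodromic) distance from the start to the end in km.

3886 km

Haversine: a = sin²(Δφ/2)+cos φ₁ cos φ₂ sin²(Δλ/2) = 0.09038;  σ = 2·atan2(√a,√(1−a))
σ = 34.991° → d = Rσ = 6363·0.61071 = 3886 km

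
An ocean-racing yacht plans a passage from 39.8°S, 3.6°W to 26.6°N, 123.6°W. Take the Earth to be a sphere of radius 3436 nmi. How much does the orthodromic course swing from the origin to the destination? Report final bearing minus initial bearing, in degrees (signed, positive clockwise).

+26.8°

Initial bearing θ₁ = atan2(sin Δλ cos φ₂, cos φ₁ sin φ₂ − sin φ₁ cos φ₂ cos Δλ) = 274.27°
Final bearing θ₂ = (initial bearing from the destination back to the start) + 180° = 301.04°
Δθ = θ₂ − θ₁ = +26.8°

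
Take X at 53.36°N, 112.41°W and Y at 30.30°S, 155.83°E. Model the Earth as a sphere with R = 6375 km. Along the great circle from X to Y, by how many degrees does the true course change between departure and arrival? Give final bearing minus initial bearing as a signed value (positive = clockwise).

Initial bearing θ₁ = atan2(sin Δλ cos φ₂, cos φ₁ sin φ₂ − sin φ₁ cos φ₂ cos Δλ) = 252.04°
Final bearing θ₂ = (initial bearing from the destination back to the start) + 180° = 221.11°
Δθ = θ₂ − θ₁ = -30.9°

-30.9°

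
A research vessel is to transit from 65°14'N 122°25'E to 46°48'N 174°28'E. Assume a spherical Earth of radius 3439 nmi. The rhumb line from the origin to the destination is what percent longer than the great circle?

2.5%

Great circle: σ = 0.5767 rad → d_gc = Rσ = 1983.2 nmi
Rhumb: Δφ = -0.3217, Δλ = +0.9084, Δψ = -0.5896, q = Δφ/Δψ = 0.5457 → d_rh = R√(Δφ²+q²Δλ²) = 2032.3 nmi
Excess = (2032.3 − 1983.2) / 1983.2 = 49.1 / 1983.2 = 2.48% ≈ 2.5%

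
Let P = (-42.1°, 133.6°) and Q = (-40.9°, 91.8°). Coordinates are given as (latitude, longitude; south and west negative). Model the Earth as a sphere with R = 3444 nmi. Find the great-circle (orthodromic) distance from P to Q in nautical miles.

1864 nmi

Haversine: a = sin²(Δφ/2)+cos φ₁ cos φ₂ sin²(Δλ/2) = 0.07148;  σ = 2·atan2(√a,√(1−a))
σ = 31.014° → d = Rσ = 3444·0.54130 = 1864 nmi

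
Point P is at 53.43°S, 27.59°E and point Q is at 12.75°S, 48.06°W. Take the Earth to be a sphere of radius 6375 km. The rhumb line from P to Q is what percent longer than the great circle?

2.7%

Great circle: σ = 1.2437 rad → d_gc = Rσ = 7928.7 km
Rhumb: Δφ = +0.7100, Δλ = -1.3203, Δψ = +0.8830, q = Δφ/Δψ = 0.8041 → d_rh = R√(Δφ²+q²Δλ²) = 8142.2 km
Excess = (8142.2 − 7928.7) / 7928.7 = 213.5 / 7928.7 = 2.69% ≈ 2.7%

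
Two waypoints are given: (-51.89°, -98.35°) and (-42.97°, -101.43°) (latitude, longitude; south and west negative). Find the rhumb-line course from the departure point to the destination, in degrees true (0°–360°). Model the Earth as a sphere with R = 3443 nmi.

346.9°

Δψ = ln[tan(π/4+φ₂/2)/tan(π/4+φ₁/2)] = +0.2309
Δλ = -0.0538 rad (taken the short way round)
course = atan2(Δλ, Δψ) = 346.90°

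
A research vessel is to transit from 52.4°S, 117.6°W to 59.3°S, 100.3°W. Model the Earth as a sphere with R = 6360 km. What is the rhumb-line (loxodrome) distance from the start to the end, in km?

Rhumb course C = atan2(Δλ, Δψ) with Δψ = ln[tan(π/4+φ₂/2)/tan(π/4+φ₁/2)] = -0.2152, Δλ = +0.3019 → C = 125.48°
d = R·|Δφ| / |cos C| = 6360·0.12043 / 0.58044 = 1320 km

1320 km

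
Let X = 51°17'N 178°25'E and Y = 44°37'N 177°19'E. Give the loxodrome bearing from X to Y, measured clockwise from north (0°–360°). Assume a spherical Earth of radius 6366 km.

186.3°

Meridional parts: M(φ₁)=+1.0460, M(φ₂)=+0.8719 → ΔM = -0.1741;  Δλ = -0.0192 rad
tan C = Δλ / ΔM = +0.1103 → C = 186.29°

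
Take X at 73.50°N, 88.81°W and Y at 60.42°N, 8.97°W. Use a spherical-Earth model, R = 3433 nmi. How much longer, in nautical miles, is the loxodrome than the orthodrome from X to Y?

136 nmi

Great circle: cos σ = sin φ₁ sin φ₂ + cos φ₁ cos φ₂ cos Δλ,  σ = 0.5383 rad → d_gc = 1847.96 nmi
Rhumb line: Δψ = -0.5994, q = Δφ/Δψ = 0.3809, d_rh = R√(Δφ²+q²Δλ²) = 1983.49 nmi
Excess = 1983.49 − 1847.96 = 135.53 ≈ 136 nmi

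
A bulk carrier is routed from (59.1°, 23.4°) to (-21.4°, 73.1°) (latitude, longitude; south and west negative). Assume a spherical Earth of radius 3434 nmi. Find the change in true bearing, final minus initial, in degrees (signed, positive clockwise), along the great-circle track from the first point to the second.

+22.2°

Initial bearing θ₁ = atan2(sin Δλ cos φ₂, cos φ₁ sin φ₂ − sin φ₁ cos φ₂ cos Δλ) = 134.76°
Final bearing θ₂ = (initial bearing from the destination back to the start) + 180° = 156.94°
Δθ = θ₂ − θ₁ = +22.2°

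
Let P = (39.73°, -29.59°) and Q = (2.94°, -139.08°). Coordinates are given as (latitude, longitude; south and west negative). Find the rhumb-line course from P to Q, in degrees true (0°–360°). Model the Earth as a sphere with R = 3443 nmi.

Meridional parts: M(φ₁)=+0.7568, M(φ₂)=+0.0513 → ΔM = -0.7054;  Δλ = -1.9110 rad
tan C = Δλ / ΔM = +2.7089 → C = 249.74°

249.7°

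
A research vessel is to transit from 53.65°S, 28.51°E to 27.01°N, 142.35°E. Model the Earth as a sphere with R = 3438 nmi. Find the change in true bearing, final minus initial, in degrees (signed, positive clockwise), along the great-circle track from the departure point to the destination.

At departure: θ₁ = atan2(sin Δλ cos φ₂, cos φ₁ sin φ₂ − sin φ₁ cos φ₂ cos Δλ) = 91.47°
At arrival: θ₂ = atan2(sin Δλ cos φ₁, −cos φ₂ sin φ₁ + sin φ₂ cos φ₁ cos Δλ) = 41.69°
Δθ = θ₂ − θ₁ = -49.8°

-49.8°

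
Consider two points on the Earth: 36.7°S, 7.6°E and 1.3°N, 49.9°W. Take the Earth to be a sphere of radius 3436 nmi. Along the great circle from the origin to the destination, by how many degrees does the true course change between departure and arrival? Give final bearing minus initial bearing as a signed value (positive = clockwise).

At departure: θ₁ = atan2(sin Δλ cos φ₂, cos φ₁ sin φ₂ − sin φ₁ cos φ₂ cos Δλ) = 291.92°
At arrival: θ₂ = atan2(sin Δλ cos φ₁, −cos φ₂ sin φ₁ + sin φ₂ cos φ₁ cos Δλ) = 311.92°
Δθ = θ₂ − θ₁ = +20.0°

+20.0°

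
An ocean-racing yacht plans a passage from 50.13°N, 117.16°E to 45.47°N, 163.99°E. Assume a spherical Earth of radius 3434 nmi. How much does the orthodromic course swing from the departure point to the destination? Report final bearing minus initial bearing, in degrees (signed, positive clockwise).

+35.6°

Initial bearing θ₁ = atan2(sin Δλ cos φ₂, cos φ₁ sin φ₂ − sin φ₁ cos φ₂ cos Δλ) = 80.16°
Final bearing θ₂ = (initial bearing from the destination back to the start) + 180° = 115.76°
Δθ = θ₂ − θ₁ = +35.6°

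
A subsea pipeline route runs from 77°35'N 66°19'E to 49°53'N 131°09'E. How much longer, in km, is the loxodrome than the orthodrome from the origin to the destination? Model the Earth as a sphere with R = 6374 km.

Great circle: cos σ = sin φ₁ sin φ₂ + cos φ₁ cos φ₂ cos Δλ,  σ = 0.6338 rad → d_gc = 4040.0 km
Rhumb line: Δψ = -1.2109, q = Δφ/Δψ = 0.3993, d_rh = R√(Δφ²+q²Δλ²) = 4217.6 km
Excess = 4217.6 − 4040.0 = 177.6 ≈ 178 km

178 km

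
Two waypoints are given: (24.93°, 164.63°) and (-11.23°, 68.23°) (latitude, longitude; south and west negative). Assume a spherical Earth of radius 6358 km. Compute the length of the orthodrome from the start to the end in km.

11146 km

Haversine: a = sin²(Δφ/2)+cos φ₁ cos φ₂ sin²(Δλ/2) = 0.59062;  σ = 2·atan2(√a,√(1−a))
σ = 100.442° → d = Rσ = 6358·1.75304 = 11146 km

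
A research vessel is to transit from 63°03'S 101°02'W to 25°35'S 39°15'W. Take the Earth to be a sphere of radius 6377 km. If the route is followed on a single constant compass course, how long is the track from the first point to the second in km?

6248 km

Rhumb course C = atan2(Δλ, Δψ) with Δψ = ln[tan(π/4+φ₂/2)/tan(π/4+φ₁/2)] = +0.9666, Δλ = +1.0783 → C = 48.13°
d = R·|Δφ| / |cos C| = 6377·0.65392 / 0.66747 = 6248 km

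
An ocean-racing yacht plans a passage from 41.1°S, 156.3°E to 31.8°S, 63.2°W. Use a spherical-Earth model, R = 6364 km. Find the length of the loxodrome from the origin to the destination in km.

12567 km

Rhumb course C = atan2(Δλ, Δψ) with Δψ = ln[tan(π/4+φ₂/2)/tan(π/4+φ₁/2)] = +0.2023, Δλ = +2.4522 → C = 85.28°
d = R·|Δφ| / |cos C| = 6364·0.16232 / 0.08220 = 12567 km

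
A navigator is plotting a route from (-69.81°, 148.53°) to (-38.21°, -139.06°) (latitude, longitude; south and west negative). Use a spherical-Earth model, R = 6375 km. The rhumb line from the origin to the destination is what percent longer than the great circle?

4.8%

Great circle: σ = 0.8467 rad → d_gc = Rσ = 5397.4 km
Rhumb: Δφ = +0.5515, Δλ = +1.2638, Δψ = +1.0031, q = Δφ/Δψ = 0.5498 → d_rh = R√(Δφ²+q²Δλ²) = 5655.4 km
Excess = (5655.4 − 5397.4) / 5397.4 = 258.0 / 5397.4 = 4.78% ≈ 4.8%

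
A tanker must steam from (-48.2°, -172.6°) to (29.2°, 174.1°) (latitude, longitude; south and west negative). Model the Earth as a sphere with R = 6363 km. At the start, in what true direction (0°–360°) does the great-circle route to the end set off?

348.2°

N = sin Δλ·cos φ₂ = -0.2008;  D = cos φ₁ sin φ₂ − sin φ₁ cos φ₂ cos Δλ = +0.9585
initial course = atan2(N, D) = 348.17°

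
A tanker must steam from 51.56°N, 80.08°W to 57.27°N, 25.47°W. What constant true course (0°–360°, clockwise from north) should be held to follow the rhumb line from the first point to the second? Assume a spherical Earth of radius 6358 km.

Meridional parts: M(φ₁)=+1.0537, M(φ₂)=+1.2254 → ΔM = +0.1716;  Δλ = +0.9531 rad
tan C = Δλ / ΔM = +5.5540 → C = 79.79°

79.8°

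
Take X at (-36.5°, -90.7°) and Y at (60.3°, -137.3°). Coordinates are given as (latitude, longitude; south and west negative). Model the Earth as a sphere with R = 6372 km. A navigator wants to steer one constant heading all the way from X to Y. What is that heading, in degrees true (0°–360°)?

338.0°

Δψ = ln[tan(π/4+φ₂/2)/tan(π/4+φ₁/2)] = +2.0126
Δλ = -0.8133 rad (taken the short way round)
course = atan2(Δλ, Δψ) = 338.00°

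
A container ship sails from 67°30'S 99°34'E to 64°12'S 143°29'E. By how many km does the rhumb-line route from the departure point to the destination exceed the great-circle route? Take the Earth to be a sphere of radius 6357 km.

Great circle: cos σ = sin φ₁ sin φ₂ + cos φ₁ cos φ₂ cos Δλ,  σ = 0.3119 rad → d_gc = 1982.5 km
Rhumb line: Δψ = +0.1410, q = Δφ/Δψ = 0.4085, d_rh = R√(Δφ²+q²Δλ²) = 2023.9 km
Excess = 2023.9 − 1982.5 = 41.4 ≈ 41 km

41 km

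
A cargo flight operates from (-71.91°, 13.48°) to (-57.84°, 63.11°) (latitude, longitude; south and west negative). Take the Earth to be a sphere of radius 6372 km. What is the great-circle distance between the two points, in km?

cos σ = sin φ₁ sin φ₂ + cos φ₁ cos φ₂ cos Δλ
      = sin(-71.91°)sin(-57.84°) + cos(-71.91°)cos(-57.84°)cos(49.63°) = 0.9118
σ = 24.248° → d = Rσ = 6372·0.42321 = 2697 km

2697 km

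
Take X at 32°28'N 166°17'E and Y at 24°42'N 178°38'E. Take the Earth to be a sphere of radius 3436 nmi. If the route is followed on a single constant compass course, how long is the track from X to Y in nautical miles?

Δψ = ln[tan(π/4+φ₂/2)/tan(π/4+φ₁/2)] = -0.1546;  Δφ = -0.1356 rad,  Δλ = +0.2155 rad
q = Δφ/Δψ = 0.8770
d = R·√(Δφ² + q²Δλ²) = 3436·0.23262 = 799 nmi

799 nmi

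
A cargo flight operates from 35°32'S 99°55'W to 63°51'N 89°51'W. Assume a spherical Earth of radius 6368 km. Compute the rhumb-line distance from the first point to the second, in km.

Δψ = ln[tan(π/4+φ₂/2)/tan(π/4+φ₁/2)] = +2.1242;  Δφ = +1.7346 rad,  Δλ = +0.1757 rad
q = Δφ/Δψ = 0.8166
d = R·√(Δφ² + q²Δλ²) = 6368·1.74049 = 11083 km

11083 km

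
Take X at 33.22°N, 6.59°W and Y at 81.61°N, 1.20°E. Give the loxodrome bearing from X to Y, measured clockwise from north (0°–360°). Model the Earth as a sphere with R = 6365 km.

Δψ = ln[tan(π/4+φ₂/2)/tan(π/4+φ₁/2)] = +1.9972
Δλ = +0.1360 rad (taken the short way round)
course = atan2(Δλ, Δψ) = 3.89°

3.9°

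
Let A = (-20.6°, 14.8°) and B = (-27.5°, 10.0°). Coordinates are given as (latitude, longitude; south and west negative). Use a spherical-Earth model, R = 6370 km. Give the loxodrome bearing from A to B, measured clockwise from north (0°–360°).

212.4°

Meridional parts: M(φ₁)=-0.3675, M(φ₂)=-0.4995 → ΔM = -0.1320;  Δλ = -0.0838 rad
tan C = Δλ / ΔM = +0.6347 → C = 212.40°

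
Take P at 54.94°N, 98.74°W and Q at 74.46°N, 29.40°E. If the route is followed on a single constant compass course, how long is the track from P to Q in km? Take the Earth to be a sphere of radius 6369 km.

6175 km

Δψ = ln[tan(π/4+φ₂/2)/tan(π/4+φ₁/2)] = +0.8394;  Δφ = +0.3407 rad,  Δλ = +2.2365 rad
q = Δφ/Δψ = 0.4059
d = R·√(Δφ² + q²Δλ²) = 6369·0.96956 = 6175 km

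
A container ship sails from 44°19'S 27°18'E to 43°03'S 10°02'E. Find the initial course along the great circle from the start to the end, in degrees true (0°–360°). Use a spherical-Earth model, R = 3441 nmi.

N = sin Δλ·cos φ₂ = -0.2169;  D = cos φ₁ sin φ₂ − sin φ₁ cos φ₂ cos Δλ = -0.0009
initial course = atan2(N, D) = 269.76°

269.8°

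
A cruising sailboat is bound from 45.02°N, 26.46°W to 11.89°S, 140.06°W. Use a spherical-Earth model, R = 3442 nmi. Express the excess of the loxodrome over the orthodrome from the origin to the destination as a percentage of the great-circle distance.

2.7%

Great circle: σ = 2.0072 rad → d_gc = Rσ = 6908.7 nmi
Rhumb: Δφ = -0.9933, Δλ = -1.9827, Δψ = -1.0909, q = Δφ/Δψ = 0.9105 → d_rh = R√(Δφ²+q²Δλ²) = 7092.1 nmi
Excess = (7092.1 − 6908.7) / 6908.7 = 183.4 / 6908.7 = 2.655% ≈ 2.7%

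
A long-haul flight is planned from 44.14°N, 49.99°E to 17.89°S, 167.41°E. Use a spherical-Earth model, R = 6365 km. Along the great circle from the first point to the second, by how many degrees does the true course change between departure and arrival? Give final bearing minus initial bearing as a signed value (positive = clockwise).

Initial bearing θ₁ = atan2(sin Δλ cos φ₂, cos φ₁ sin φ₂ − sin φ₁ cos φ₂ cos Δλ) = 84.27°
Final bearing θ₂ = (initial bearing from the destination back to the start) + 180° = 131.38°
Δθ = θ₂ − θ₁ = +47.1°

+47.1°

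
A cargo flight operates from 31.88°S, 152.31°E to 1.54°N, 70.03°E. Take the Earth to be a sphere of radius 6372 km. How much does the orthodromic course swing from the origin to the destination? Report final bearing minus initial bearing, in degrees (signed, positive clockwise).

+26.8°

At departure: θ₁ = atan2(sin Δλ cos φ₂, cos φ₁ sin φ₂ − sin φ₁ cos φ₂ cos Δλ) = 275.41°
At arrival: θ₂ = atan2(sin Δλ cos φ₁, −cos φ₂ sin φ₁ + sin φ₂ cos φ₁ cos Δλ) = 302.25°
Δθ = θ₂ − θ₁ = +26.8°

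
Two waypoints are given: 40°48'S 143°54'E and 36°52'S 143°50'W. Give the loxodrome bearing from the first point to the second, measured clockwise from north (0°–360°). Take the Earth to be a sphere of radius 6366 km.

Meridional parts: M(φ₁)=-0.7812, M(φ₂)=-0.6931 → ΔM = +0.0882;  Δλ = +1.2613 rad
tan C = Δλ / ΔM = +14.3055 → C = 86.00°

86.0°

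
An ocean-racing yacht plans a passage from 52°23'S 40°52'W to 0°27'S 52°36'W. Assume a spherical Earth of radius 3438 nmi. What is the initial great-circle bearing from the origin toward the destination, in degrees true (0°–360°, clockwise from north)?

θ = atan2( sin Δλ·cos φ₂ ,  cos φ₁ sin φ₂ − sin φ₁ cos φ₂ cos Δλ )
  = atan2(-0.2034, +0.7707) = 345.22°

345.2°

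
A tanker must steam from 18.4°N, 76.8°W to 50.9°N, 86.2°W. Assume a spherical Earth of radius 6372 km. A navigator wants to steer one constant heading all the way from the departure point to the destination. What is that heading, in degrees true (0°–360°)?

347.0°

Meridional parts: M(φ₁)=+0.3268, M(φ₂)=+1.0354 → ΔM = +0.7085;  Δλ = -0.1641 rad
tan C = Δλ / ΔM = -0.2315 → C = 346.96°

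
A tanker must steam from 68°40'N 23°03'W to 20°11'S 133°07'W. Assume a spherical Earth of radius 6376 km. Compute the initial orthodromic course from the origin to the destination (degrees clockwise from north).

θ = atan2( sin Δλ·cos φ₂ ,  cos φ₁ sin φ₂ − sin φ₁ cos φ₂ cos Δλ )
  = atan2(-0.8816, +0.1745) = 281.19°

281.2°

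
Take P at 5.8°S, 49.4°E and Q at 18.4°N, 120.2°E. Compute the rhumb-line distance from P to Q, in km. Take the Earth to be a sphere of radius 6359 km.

8203 km

Δψ = ln[tan(π/4+φ₂/2)/tan(π/4+φ₁/2)] = +0.4282;  Δφ = +0.4224 rad,  Δλ = +1.2357 rad
q = Δφ/Δψ = 0.9864
d = R·√(Δφ² + q²Δλ²) = 6359·1.28995 = 8203 km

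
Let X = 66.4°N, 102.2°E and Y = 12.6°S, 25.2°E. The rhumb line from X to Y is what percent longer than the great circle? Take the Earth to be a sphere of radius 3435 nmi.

2.5%

Great circle: σ = 1.6830 rad → d_gc = Rσ = 5781.2 nmi
Rhumb: Δφ = -1.3788, Δλ = -1.3439, Δψ = -1.7876, q = Δφ/Δψ = 0.7713 → d_rh = R√(Δφ²+q²Δλ²) = 5925.4 nmi
Excess = (5925.4 − 5781.2) / 5781.2 = 144.2 / 5781.2 = 2.49% ≈ 2.5%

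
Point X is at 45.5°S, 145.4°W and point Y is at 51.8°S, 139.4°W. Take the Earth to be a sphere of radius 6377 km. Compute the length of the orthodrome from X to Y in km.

cos σ = sin φ₁ sin φ₂ + cos φ₁ cos φ₂ cos Δλ
      = sin(-45.50°)sin(-51.80°) + cos(-45.50°)cos(-51.80°)cos(6.00°) = 0.9916
σ = 7.438° → d = Rσ = 6377·0.12981 = 828 km

828 km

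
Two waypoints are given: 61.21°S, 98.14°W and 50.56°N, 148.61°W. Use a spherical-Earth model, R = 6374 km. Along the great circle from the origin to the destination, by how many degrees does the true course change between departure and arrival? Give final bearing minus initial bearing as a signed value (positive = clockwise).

Initial bearing θ₁ = atan2(sin Δλ cos φ₂, cos φ₁ sin φ₂ − sin φ₁ cos φ₂ cos Δλ) = 326.00°
Final bearing θ₂ = (initial bearing from the destination back to the start) + 180° = 334.91°
Δθ = θ₂ − θ₁ = +8.9°

+8.9°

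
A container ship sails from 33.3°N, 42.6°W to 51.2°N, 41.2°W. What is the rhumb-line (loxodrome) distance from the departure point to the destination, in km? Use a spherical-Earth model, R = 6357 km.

1989 km

Rhumb course C = atan2(Δλ, Δψ) with Δψ = ln[tan(π/4+φ₂/2)/tan(π/4+φ₁/2)] = +0.4267, Δλ = +0.0244 → C = 3.28°
d = R·|Δφ| / |cos C| = 6357·0.31241 / 0.99836 = 1989 km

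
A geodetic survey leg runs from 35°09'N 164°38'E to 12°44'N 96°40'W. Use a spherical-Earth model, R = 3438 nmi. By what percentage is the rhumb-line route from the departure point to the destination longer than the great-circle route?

2.8%

Great circle: σ = 1.5645 rad → d_gc = Rσ = 5378.9 nmi
Rhumb: Δφ = -0.3912, Δλ = +1.7226, Δψ = -0.4319, q = Δφ/Δψ = 0.9058 → d_rh = R√(Δφ²+q²Δλ²) = 5530.5 nmi
Excess = (5530.5 − 5378.9) / 5378.9 = 151.6 / 5378.9 = 2.82% ≈ 2.8%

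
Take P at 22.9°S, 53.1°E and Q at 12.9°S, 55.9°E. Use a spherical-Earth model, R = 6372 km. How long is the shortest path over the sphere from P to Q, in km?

1151 km

Haversine: a = sin²(Δφ/2)+cos φ₁ cos φ₂ sin²(Δλ/2) = 0.00813;  σ = 2·atan2(√a,√(1−a))
σ = 10.348° → d = Rσ = 6372·0.18060 = 1151 km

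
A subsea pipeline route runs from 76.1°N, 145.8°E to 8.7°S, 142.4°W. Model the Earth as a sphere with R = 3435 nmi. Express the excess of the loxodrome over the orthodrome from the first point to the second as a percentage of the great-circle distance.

3.0%

Great circle: σ = 1.6435 rad → d_gc = Rσ = 5645.5 nmi
Rhumb: Δφ = -1.4800, Δλ = +1.2531, Δψ = -2.2570, q = Δφ/Δψ = 0.6558 → d_rh = R√(Δφ²+q²Δλ²) = 5815.0 nmi
Excess = (5815.0 − 5645.5) / 5645.5 = 169.5 / 5645.5 = 3.00% ≈ 3.0%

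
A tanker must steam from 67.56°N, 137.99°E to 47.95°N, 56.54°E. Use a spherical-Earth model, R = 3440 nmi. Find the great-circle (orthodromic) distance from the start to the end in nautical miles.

2617 nmi

Haversine: a = sin²(Δφ/2)+cos φ₁ cos φ₂ sin²(Δλ/2) = 0.13783;  σ = 2·atan2(√a,√(1−a))
σ = 43.586° → d = Rσ = 3440·0.76071 = 2617 nmi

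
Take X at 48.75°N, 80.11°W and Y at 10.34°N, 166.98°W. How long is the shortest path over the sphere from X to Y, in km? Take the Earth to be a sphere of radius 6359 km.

Haversine: a = sin²(Δφ/2)+cos φ₁ cos φ₂ sin²(Δλ/2) = 0.41482;  σ = 2·atan2(√a,√(1−a))
σ = 80.191° → d = Rσ = 6359·1.39960 = 8900 km

8900 km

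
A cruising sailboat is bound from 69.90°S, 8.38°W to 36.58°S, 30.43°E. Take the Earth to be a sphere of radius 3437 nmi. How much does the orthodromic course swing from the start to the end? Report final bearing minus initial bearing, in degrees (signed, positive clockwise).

Initial bearing θ₁ = atan2(sin Δλ cos φ₂, cos φ₁ sin φ₂ − sin φ₁ cos φ₂ cos Δλ) = 52.74°
Final bearing θ₂ = (initial bearing from the destination back to the start) + 180° = 19.91°
Δθ = θ₂ − θ₁ = -32.8°

-32.8°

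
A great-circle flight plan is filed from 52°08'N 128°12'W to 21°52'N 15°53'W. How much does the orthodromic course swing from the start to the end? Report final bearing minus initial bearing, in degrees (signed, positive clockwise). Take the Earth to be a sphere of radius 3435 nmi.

Initial bearing θ₁ = atan2(sin Δλ cos φ₂, cos φ₁ sin φ₂ − sin φ₁ cos φ₂ cos Δλ) = 59.45°
Final bearing θ₂ = (initial bearing from the destination back to the start) + 180° = 145.28°
Δθ = θ₂ − θ₁ = +85.8°

+85.8°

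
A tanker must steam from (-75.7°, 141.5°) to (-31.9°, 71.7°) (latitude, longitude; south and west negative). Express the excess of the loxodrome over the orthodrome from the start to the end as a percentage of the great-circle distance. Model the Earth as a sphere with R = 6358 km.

Great circle: σ = 0.9466 rad → d_gc = Rσ = 6018.3 km
Rhumb: Δφ = +0.7645, Δλ = -1.2182, Δψ = +1.4879, q = Δφ/Δψ = 0.5138 → d_rh = R√(Δφ²+q²Δλ²) = 6281.7 km
Excess = (6281.7 − 6018.3) / 6018.3 = 263.4 / 6018.3 = 4.38% ≈ 4.4%

4.4%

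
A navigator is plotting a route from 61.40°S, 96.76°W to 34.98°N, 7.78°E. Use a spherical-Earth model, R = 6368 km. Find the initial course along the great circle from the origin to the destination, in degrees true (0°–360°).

83.3°

θ = atan2( sin Δλ·cos φ₂ ,  cos φ₁ sin φ₂ − sin φ₁ cos φ₂ cos Δλ )
  = atan2(+0.7931, +0.0938) = 83.25°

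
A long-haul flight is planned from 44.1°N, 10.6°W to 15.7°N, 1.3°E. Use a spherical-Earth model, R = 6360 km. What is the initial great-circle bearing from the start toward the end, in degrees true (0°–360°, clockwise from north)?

θ = atan2( sin Δλ·cos φ₂ ,  cos φ₁ sin φ₂ − sin φ₁ cos φ₂ cos Δλ )
  = atan2(+0.1985, -0.4612) = 156.71°

156.7°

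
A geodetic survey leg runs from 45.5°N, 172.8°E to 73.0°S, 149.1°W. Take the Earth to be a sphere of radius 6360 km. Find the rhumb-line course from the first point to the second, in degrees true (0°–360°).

Meridional parts: M(φ₁)=+0.8938, M(φ₂)=-1.9008 → ΔM = -2.7946;  Δλ = +0.6650 rad
tan C = Δλ / ΔM = -0.2380 → C = 166.62°

166.6°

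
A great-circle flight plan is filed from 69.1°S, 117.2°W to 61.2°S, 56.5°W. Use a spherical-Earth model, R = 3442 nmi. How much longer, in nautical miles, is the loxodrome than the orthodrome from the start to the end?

62 nmi

Great circle: cos σ = sin φ₁ sin φ₂ + cos φ₁ cos φ₂ cos Δλ,  σ = 0.4447 rad → d_gc = 1530.5 nmi
Rhumb line: Δψ = +0.3308, q = Δφ/Δψ = 0.4168, d_rh = R√(Δφ²+q²Δλ²) = 1592.2 nmi
Excess = 1592.2 − 1530.5 = 61.7 ≈ 62 nmi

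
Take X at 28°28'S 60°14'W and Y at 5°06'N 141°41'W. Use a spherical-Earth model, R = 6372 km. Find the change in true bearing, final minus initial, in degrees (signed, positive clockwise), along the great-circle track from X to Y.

Initial bearing θ₁ = atan2(sin Δλ cos φ₂, cos φ₁ sin φ₂ − sin φ₁ cos φ₂ cos Δλ) = 278.59°
Final bearing θ₂ = (initial bearing from the destination back to the start) + 180° = 299.23°
Δθ = θ₂ − θ₁ = +20.6°

+20.6°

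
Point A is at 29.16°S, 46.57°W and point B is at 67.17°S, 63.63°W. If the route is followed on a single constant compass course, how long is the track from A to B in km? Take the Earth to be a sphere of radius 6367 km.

Rhumb course C = atan2(Δλ, Δψ) with Δψ = ln[tan(π/4+φ₂/2)/tan(π/4+φ₁/2)] = -1.0675, Δλ = -0.2978 → C = 195.59°
d = R·|Δφ| / |cos C| = 6367·0.66340 / 0.96323 = 4385 km

4385 km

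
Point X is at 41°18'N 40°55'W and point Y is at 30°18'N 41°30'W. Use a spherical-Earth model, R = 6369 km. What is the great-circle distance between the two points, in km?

cos σ = sin φ₁ sin φ₂ + cos φ₁ cos φ₂ cos Δλ
      = sin(41.30°)sin(30.30°) + cos(41.30°)cos(30.30°)cos(-0.58°) = 0.9816
σ = 11.010° → d = Rσ = 6369·0.19216 = 1224 km

1224 km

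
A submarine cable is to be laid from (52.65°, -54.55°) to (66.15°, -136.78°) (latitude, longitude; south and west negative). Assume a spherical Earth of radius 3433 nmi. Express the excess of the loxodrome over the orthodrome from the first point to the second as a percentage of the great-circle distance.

Great circle: σ = 0.7071 rad → d_gc = Rσ = 2427.6 nmi
Rhumb: Δφ = +0.2356, Δλ = -1.4352, Δψ = +0.4703, q = Δφ/Δψ = 0.5010 → d_rh = R√(Δφ²+q²Δλ²) = 2597.7 nmi
Excess = (2597.7 − 2427.6) / 2427.6 = 170.1 / 2427.6 = 7.01% ≈ 7.0%

7.0%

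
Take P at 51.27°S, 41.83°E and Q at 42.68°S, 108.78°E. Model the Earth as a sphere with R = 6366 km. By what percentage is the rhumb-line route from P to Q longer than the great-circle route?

3.3%

Great circle: σ = 0.7828 rad → d_gc = Rσ = 4983.5 km
Rhumb: Δφ = +0.1499, Δλ = +1.1685, Δψ = +0.2204, q = Δφ/Δψ = 0.6802 → d_rh = R√(Δφ²+q²Δλ²) = 5149.0 km
Excess = (5149.0 − 4983.5) / 4983.5 = 165.5 / 4983.5 = 3.32% ≈ 3.3%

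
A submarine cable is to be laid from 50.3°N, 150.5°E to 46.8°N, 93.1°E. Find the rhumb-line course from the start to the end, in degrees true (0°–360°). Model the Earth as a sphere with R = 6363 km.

264.7°

Δψ = ln[tan(π/4+φ₂/2)/tan(π/4+φ₁/2)] = -0.0923
Δλ = -1.0018 rad (taken the short way round)
course = atan2(Δλ, Δψ) = 264.73°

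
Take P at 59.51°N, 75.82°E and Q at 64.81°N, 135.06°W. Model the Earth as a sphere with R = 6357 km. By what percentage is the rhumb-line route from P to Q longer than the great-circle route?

Great circle: σ = 0.9342 rad → d_gc = Rσ = 5939.0 km
Rhumb: Δφ = +0.0925, Δλ = +2.6026, Δψ = +0.1987, q = Δφ/Δψ = 0.4656 → d_rh = R√(Δφ²+q²Δλ²) = 7726.4 km
Excess = (7726.4 − 5939.0) / 5939.0 = 1787.4 / 5939.0 = 30.10% ≈ 30.1%

30.1%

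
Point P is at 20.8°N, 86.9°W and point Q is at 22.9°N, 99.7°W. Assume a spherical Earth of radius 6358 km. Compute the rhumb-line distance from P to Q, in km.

Δψ = ln[tan(π/4+φ₂/2)/tan(π/4+φ₁/2)] = +0.0395;  Δφ = +0.0367 rad,  Δλ = -0.2234 rad
q = Δφ/Δψ = 0.9281
d = R·√(Δφ² + q²Δλ²) = 6358·0.21055 = 1339 km

1339 km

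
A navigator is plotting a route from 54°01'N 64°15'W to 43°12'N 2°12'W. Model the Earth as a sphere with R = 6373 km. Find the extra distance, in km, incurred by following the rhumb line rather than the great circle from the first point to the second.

135 km

Great circle: cos σ = sin φ₁ sin φ₂ + cos φ₁ cos φ₂ cos Δλ,  σ = 0.7156 rad → d_gc = 4560.8 km
Rhumb line: Δψ = -0.2871, q = Δφ/Δψ = 0.6577, d_rh = R√(Δφ²+q²Δλ²) = 4695.9 km
Excess = 4695.9 − 4560.8 = 135.1 ≈ 135 km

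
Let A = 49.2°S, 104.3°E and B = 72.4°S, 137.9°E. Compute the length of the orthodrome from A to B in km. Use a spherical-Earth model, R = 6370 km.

3070 km

cos σ = sin φ₁ sin φ₂ + cos φ₁ cos φ₂ cos Δλ
      = sin(-49.20°)sin(-72.40°) + cos(-49.20°)cos(-72.40°)cos(33.60°) = 0.8861
σ = 27.610° → d = Rσ = 6370·0.48188 = 3070 km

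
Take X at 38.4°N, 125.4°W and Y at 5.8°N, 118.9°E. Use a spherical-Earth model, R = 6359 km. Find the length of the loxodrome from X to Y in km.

12229 km

Rhumb course C = atan2(Δλ, Δψ) with Δψ = ln[tan(π/4+φ₂/2)/tan(π/4+φ₁/2)] = -0.6255, Δλ = -2.0193 → C = 252.79°
d = R·|Δφ| / |cos C| = 6359·0.56898 / 0.29587 = 12229 km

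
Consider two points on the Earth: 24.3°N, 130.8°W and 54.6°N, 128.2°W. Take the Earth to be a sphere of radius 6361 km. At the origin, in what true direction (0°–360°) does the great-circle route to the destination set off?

θ = atan2( sin Δλ·cos φ₂ ,  cos φ₁ sin φ₂ − sin φ₁ cos φ₂ cos Δλ )
  = atan2(+0.0263, +0.5048) = 2.98°

3.0°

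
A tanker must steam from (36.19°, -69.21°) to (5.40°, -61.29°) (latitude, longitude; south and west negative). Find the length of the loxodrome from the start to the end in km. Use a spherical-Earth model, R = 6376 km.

3521 km

Rhumb course C = atan2(Δλ, Δψ) with Δψ = ln[tan(π/4+φ₂/2)/tan(π/4+φ₁/2)] = -0.5840, Δλ = +0.1382 → C = 166.68°
d = R·|Δφ| / |cos C| = 6376·0.53739 / 0.97311 = 3521 km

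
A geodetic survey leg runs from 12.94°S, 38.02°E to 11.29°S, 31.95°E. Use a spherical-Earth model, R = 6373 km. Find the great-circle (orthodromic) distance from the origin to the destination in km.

685 km

cos σ = sin φ₁ sin φ₂ + cos φ₁ cos φ₂ cos Δλ
      = sin(-12.94°)sin(-11.29°) + cos(-12.94°)cos(-11.29°)cos(-6.07°) = 0.9942
σ = 6.160° → d = Rσ = 6373·0.10750 = 685 km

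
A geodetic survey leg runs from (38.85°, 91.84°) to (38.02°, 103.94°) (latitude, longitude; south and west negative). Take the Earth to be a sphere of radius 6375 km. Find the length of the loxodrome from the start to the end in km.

1059 km

Δψ = ln[tan(π/4+φ₂/2)/tan(π/4+φ₁/2)] = -0.0185;  Δφ = -0.0145 rad,  Δλ = +0.2112 rad
q = Δφ/Δψ = 0.7833
d = R·√(Δφ² + q²Δλ²) = 6375·0.16605 = 1059 km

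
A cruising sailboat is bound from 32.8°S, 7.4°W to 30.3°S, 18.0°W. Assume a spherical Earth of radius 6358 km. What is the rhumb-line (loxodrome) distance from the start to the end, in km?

Rhumb course C = atan2(Δλ, Δψ) with Δψ = ln[tan(π/4+φ₂/2)/tan(π/4+φ₁/2)] = +0.0512, Δλ = -0.1850 → C = 285.47°
d = R·|Δφ| / |cos C| = 6358·0.04363 / 0.26677 = 1040 km

1040 km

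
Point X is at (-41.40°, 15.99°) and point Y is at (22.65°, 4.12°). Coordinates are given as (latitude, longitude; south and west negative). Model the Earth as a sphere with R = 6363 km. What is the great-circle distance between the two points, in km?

cos σ = sin φ₁ sin φ₂ + cos φ₁ cos φ₂ cos Δλ
      = sin(-41.40°)sin(22.65°) + cos(-41.40°)cos(22.65°)cos(-11.87°) = 0.4228
σ = 64.990° → d = Rσ = 6363·1.13428 = 7217 km

7217 km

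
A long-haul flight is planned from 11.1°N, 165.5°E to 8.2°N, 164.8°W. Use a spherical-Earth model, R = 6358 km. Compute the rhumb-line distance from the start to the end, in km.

3265 km

Rhumb course C = atan2(Δλ, Δψ) with Δψ = ln[tan(π/4+φ₂/2)/tan(π/4+φ₁/2)] = -0.0513, Δλ = +0.5184 → C = 95.66°
d = R·|Δφ| / |cos C| = 6358·0.05061 / 0.09857 = 3265 km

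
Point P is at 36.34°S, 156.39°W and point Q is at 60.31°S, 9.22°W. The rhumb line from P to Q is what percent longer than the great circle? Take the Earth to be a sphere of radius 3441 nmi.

23.3%

Great circle: σ = 1.3903 rad → d_gc = Rσ = 4784.0 nmi
Rhumb: Δφ = -0.4184, Δλ = +2.5686, Δψ = -0.6462, q = Δφ/Δψ = 0.6474 → d_rh = R√(Δφ²+q²Δλ²) = 5900.4 nmi
Excess = (5900.4 − 4784.0) / 4784.0 = 1116.4 / 4784.0 = 23.34% ≈ 23.3%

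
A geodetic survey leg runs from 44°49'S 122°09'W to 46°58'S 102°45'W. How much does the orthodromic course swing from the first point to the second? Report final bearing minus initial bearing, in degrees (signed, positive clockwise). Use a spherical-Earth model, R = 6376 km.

At departure: θ₁ = atan2(sin Δλ cos φ₂, cos φ₁ sin φ₂ − sin φ₁ cos φ₂ cos Δλ) = 105.96°
At arrival: θ₂ = atan2(sin Δλ cos φ₁, −cos φ₂ sin φ₁ + sin φ₂ cos φ₁ cos Δλ) = 91.96°
Δθ = θ₂ − θ₁ = -14.0°

-14.0°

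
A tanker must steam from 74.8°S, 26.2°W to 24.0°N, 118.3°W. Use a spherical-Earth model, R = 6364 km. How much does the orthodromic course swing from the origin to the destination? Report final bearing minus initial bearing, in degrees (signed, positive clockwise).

+68.7°

Initial bearing θ₁ = atan2(sin Δλ cos φ₂, cos φ₁ sin φ₂ − sin φ₁ cos φ₂ cos Δλ) = 274.66°
Final bearing θ₂ = (initial bearing from the destination back to the start) + 180° = 343.38°
Δθ = θ₂ − θ₁ = +68.7°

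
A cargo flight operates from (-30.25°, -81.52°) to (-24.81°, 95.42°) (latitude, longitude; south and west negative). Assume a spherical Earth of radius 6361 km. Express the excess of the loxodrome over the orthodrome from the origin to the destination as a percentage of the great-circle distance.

Great circle: σ = 2.1793 rad → d_gc = Rσ = 13862.2 km
Rhumb: Δφ = +0.0949, Δλ = +3.0882, Δψ = +0.1071, q = Δφ/Δψ = 0.8863 → d_rh = R√(Δφ²+q²Δλ²) = 17420.0 km
Excess = (17420.0 − 13862.2) / 13862.2 = 3557.8 / 13862.2 = 25.67% ≈ 25.7%

25.7%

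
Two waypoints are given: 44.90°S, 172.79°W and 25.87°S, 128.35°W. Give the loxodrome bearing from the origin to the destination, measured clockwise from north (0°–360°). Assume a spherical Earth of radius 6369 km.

62.1°

Δψ = ln[tan(π/4+φ₂/2)/tan(π/4+φ₁/2)] = +0.4112
Δλ = +0.7756 rad (taken the short way round)
course = atan2(Δλ, Δψ) = 62.07°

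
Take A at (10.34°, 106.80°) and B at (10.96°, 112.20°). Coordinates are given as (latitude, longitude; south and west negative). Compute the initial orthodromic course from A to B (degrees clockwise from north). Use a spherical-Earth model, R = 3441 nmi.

82.8°

N = sin Δλ·cos φ₂ = +0.0924;  D = cos φ₁ sin φ₂ − sin φ₁ cos φ₂ cos Δλ = +0.0116
initial course = atan2(N, D) = 82.84°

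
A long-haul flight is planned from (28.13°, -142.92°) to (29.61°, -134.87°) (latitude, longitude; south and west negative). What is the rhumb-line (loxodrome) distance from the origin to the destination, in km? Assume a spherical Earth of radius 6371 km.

Δψ = ln[tan(π/4+φ₂/2)/tan(π/4+φ₁/2)] = +0.0295;  Δφ = +0.0258 rad,  Δλ = +0.1405 rad
q = Δφ/Δψ = 0.8757
d = R·√(Δφ² + q²Δλ²) = 6371·0.12571 = 801 km

801 km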